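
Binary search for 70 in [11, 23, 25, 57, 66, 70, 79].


Step 1: lo=0, hi=6, mid=3, val=57
Step 2: lo=4, hi=6, mid=5, val=70

Found at index 5


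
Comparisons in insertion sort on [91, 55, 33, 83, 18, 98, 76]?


Algorithm: insertion sort
Input: [91, 55, 33, 83, 18, 98, 76]
Sorted: [18, 33, 55, 76, 83, 91, 98]

14


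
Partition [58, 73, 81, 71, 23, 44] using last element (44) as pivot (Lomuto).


Pivot: 44
  23 <= 44: swap -> [23, 73, 81, 71, 58, 44]
Place pivot at 1: [23, 44, 81, 71, 58, 73]

Partitioned: [23, 44, 81, 71, 58, 73]


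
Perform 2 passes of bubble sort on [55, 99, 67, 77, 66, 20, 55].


Initial: [55, 99, 67, 77, 66, 20, 55]
Pass 1: [55, 67, 77, 66, 20, 55, 99] (5 swaps)
Pass 2: [55, 67, 66, 20, 55, 77, 99] (3 swaps)

After 2 passes: [55, 67, 66, 20, 55, 77, 99]


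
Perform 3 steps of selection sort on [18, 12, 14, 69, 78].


Initial: [18, 12, 14, 69, 78]
Step 1: min=12 at 1
  Swap: [12, 18, 14, 69, 78]
Step 2: min=14 at 2
  Swap: [12, 14, 18, 69, 78]
Step 3: min=18 at 2
  Swap: [12, 14, 18, 69, 78]

After 3 steps: [12, 14, 18, 69, 78]


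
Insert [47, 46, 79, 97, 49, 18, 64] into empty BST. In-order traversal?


Insert 47: root
Insert 46: L from 47
Insert 79: R from 47
Insert 97: R from 47 -> R from 79
Insert 49: R from 47 -> L from 79
Insert 18: L from 47 -> L from 46
Insert 64: R from 47 -> L from 79 -> R from 49

In-order: [18, 46, 47, 49, 64, 79, 97]


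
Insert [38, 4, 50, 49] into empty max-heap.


Insert 38: [38]
Insert 4: [38, 4]
Insert 50: [50, 4, 38]
Insert 49: [50, 49, 38, 4]

Final heap: [50, 49, 38, 4]


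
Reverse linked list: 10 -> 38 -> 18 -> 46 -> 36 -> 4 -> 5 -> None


Step 1: curr=10, set curr.next=prev(None) | reversed so far: 10
Step 2: curr=38, set curr.next=prev(10) | reversed so far: 38 -> 10
Step 3: curr=18, set curr.next=prev(38) | reversed so far: 18 -> 38 -> 10
Step 4: curr=46, set curr.next=prev(18) | reversed so far: 46 -> 18 -> 38 -> 10
Step 5: curr=36, set curr.next=prev(46) | reversed so far: 36 -> 46 -> 18 -> 38 -> 10
Step 6: curr=4, set curr.next=prev(36) | reversed so far: 4 -> 36 -> 46 -> 18 -> 38 -> 10
Step 7: curr=5, set curr.next=prev(4) | reversed so far: 5 -> 4 -> 36 -> 46 -> 18 -> 38 -> 10

5 -> 4 -> 36 -> 46 -> 18 -> 38 -> 10 -> None


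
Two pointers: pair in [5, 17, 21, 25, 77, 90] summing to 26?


lo=0(5)+hi=5(90)=95
lo=0(5)+hi=4(77)=82
lo=0(5)+hi=3(25)=30
lo=0(5)+hi=2(21)=26

Yes: 5+21=26


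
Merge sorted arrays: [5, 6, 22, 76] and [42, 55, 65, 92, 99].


Take 5 from A
Take 6 from A
Take 22 from A
Take 42 from B
Take 55 from B
Take 65 from B
Take 76 from A

Merged: [5, 6, 22, 42, 55, 65, 76, 92, 99]


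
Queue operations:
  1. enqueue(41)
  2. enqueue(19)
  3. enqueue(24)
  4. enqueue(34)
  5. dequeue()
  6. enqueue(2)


enqueue(41) -> [41]
enqueue(19) -> [41, 19]
enqueue(24) -> [41, 19, 24]
enqueue(34) -> [41, 19, 24, 34]
dequeue()->41, [19, 24, 34]
enqueue(2) -> [19, 24, 34, 2]

Final queue: [19, 24, 34, 2]


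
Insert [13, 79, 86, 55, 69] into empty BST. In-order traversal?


Insert 13: root
Insert 79: R from 13
Insert 86: R from 13 -> R from 79
Insert 55: R from 13 -> L from 79
Insert 69: R from 13 -> L from 79 -> R from 55

In-order: [13, 55, 69, 79, 86]


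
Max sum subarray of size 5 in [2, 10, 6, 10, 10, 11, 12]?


[0:5]: 38
[1:6]: 47
[2:7]: 49

Max: 49 at [2:7]


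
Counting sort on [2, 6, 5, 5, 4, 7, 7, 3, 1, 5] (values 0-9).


Input: [2, 6, 5, 5, 4, 7, 7, 3, 1, 5]
Counts: [0, 1, 1, 1, 1, 3, 1, 2, 0, 0]

Sorted: [1, 2, 3, 4, 5, 5, 5, 6, 7, 7]


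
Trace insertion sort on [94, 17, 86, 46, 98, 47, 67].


Initial: [94, 17, 86, 46, 98, 47, 67]
Insert 17: [17, 94, 86, 46, 98, 47, 67]
Insert 86: [17, 86, 94, 46, 98, 47, 67]
Insert 46: [17, 46, 86, 94, 98, 47, 67]
Insert 98: [17, 46, 86, 94, 98, 47, 67]
Insert 47: [17, 46, 47, 86, 94, 98, 67]
Insert 67: [17, 46, 47, 67, 86, 94, 98]

Sorted: [17, 46, 47, 67, 86, 94, 98]


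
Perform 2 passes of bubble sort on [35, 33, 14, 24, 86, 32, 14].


Initial: [35, 33, 14, 24, 86, 32, 14]
Pass 1: [33, 14, 24, 35, 32, 14, 86] (5 swaps)
Pass 2: [14, 24, 33, 32, 14, 35, 86] (4 swaps)

After 2 passes: [14, 24, 33, 32, 14, 35, 86]


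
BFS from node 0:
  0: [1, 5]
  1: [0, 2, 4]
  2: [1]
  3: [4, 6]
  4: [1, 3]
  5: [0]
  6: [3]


Visit 0, enqueue [1, 5]
Visit 1, enqueue [2, 4]
Visit 5, enqueue []
Visit 2, enqueue []
Visit 4, enqueue [3]
Visit 3, enqueue [6]
Visit 6, enqueue []

BFS order: [0, 1, 5, 2, 4, 3, 6]


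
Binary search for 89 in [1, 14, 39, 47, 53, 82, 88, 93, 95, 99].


Step 1: lo=0, hi=9, mid=4, val=53
Step 2: lo=5, hi=9, mid=7, val=93
Step 3: lo=5, hi=6, mid=5, val=82
Step 4: lo=6, hi=6, mid=6, val=88

Not found


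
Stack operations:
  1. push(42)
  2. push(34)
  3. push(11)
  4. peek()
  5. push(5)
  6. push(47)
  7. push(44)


push(42) -> [42]
push(34) -> [42, 34]
push(11) -> [42, 34, 11]
peek()->11
push(5) -> [42, 34, 11, 5]
push(47) -> [42, 34, 11, 5, 47]
push(44) -> [42, 34, 11, 5, 47, 44]

Final stack: [42, 34, 11, 5, 47, 44]


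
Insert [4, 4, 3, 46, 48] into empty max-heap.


Insert 4: [4]
Insert 4: [4, 4]
Insert 3: [4, 4, 3]
Insert 46: [46, 4, 3, 4]
Insert 48: [48, 46, 3, 4, 4]

Final heap: [48, 46, 3, 4, 4]


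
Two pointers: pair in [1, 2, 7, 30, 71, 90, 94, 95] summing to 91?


lo=0(1)+hi=7(95)=96
lo=0(1)+hi=6(94)=95
lo=0(1)+hi=5(90)=91

Yes: 1+90=91


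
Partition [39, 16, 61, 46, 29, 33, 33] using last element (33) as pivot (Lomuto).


Pivot: 33
  16 <= 33: swap -> [16, 39, 61, 46, 29, 33, 33]
  29 <= 33: swap -> [16, 29, 61, 46, 39, 33, 33]
  33 <= 33: swap -> [16, 29, 33, 46, 39, 61, 33]
Place pivot at 3: [16, 29, 33, 33, 39, 61, 46]

Partitioned: [16, 29, 33, 33, 39, 61, 46]


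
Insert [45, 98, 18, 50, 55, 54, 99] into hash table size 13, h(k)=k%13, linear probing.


Insert 45: h=6 -> slot 6
Insert 98: h=7 -> slot 7
Insert 18: h=5 -> slot 5
Insert 50: h=11 -> slot 11
Insert 55: h=3 -> slot 3
Insert 54: h=2 -> slot 2
Insert 99: h=8 -> slot 8

Table: [None, None, 54, 55, None, 18, 45, 98, 99, None, None, 50, None]


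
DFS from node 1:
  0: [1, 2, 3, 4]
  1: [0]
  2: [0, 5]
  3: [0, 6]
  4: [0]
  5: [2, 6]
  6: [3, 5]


Visit 1, push [0]
Visit 0, push [4, 3, 2]
Visit 2, push [5]
Visit 5, push [6]
Visit 6, push [3]
Visit 3, push []
Visit 4, push []

DFS order: [1, 0, 2, 5, 6, 3, 4]


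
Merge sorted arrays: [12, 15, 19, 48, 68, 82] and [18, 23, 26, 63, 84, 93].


Take 12 from A
Take 15 from A
Take 18 from B
Take 19 from A
Take 23 from B
Take 26 from B
Take 48 from A
Take 63 from B
Take 68 from A
Take 82 from A

Merged: [12, 15, 18, 19, 23, 26, 48, 63, 68, 82, 84, 93]


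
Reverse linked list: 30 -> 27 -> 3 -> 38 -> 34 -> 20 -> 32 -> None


Step 1: curr=30, set curr.next=prev(None) | reversed so far: 30
Step 2: curr=27, set curr.next=prev(30) | reversed so far: 27 -> 30
Step 3: curr=3, set curr.next=prev(27) | reversed so far: 3 -> 27 -> 30
Step 4: curr=38, set curr.next=prev(3) | reversed so far: 38 -> 3 -> 27 -> 30
Step 5: curr=34, set curr.next=prev(38) | reversed so far: 34 -> 38 -> 3 -> 27 -> 30
Step 6: curr=20, set curr.next=prev(34) | reversed so far: 20 -> 34 -> 38 -> 3 -> 27 -> 30
Step 7: curr=32, set curr.next=prev(20) | reversed so far: 32 -> 20 -> 34 -> 38 -> 3 -> 27 -> 30

32 -> 20 -> 34 -> 38 -> 3 -> 27 -> 30 -> None


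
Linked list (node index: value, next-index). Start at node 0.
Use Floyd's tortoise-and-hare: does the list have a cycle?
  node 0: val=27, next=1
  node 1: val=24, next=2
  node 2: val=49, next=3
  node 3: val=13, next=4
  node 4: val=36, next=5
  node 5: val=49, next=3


Floyd's tortoise (slow, +1) and hare (fast, +2):
  init: slow=0, fast=0
  step 1: slow=1, fast=2
  step 2: slow=2, fast=4
  step 3: slow=3, fast=3
  slow == fast at node 3: cycle detected

Cycle: yes


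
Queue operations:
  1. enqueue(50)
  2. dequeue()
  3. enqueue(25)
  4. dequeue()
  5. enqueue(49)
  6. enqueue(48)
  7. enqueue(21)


enqueue(50) -> [50]
dequeue()->50, []
enqueue(25) -> [25]
dequeue()->25, []
enqueue(49) -> [49]
enqueue(48) -> [49, 48]
enqueue(21) -> [49, 48, 21]

Final queue: [49, 48, 21]


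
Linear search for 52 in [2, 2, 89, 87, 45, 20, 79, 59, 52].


i=0: 2!=52
i=1: 2!=52
i=2: 89!=52
i=3: 87!=52
i=4: 45!=52
i=5: 20!=52
i=6: 79!=52
i=7: 59!=52
i=8: 52==52 found!

Found at 8, 9 comps


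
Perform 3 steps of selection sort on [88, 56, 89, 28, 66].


Initial: [88, 56, 89, 28, 66]
Step 1: min=28 at 3
  Swap: [28, 56, 89, 88, 66]
Step 2: min=56 at 1
  Swap: [28, 56, 89, 88, 66]
Step 3: min=66 at 4
  Swap: [28, 56, 66, 88, 89]

After 3 steps: [28, 56, 66, 88, 89]


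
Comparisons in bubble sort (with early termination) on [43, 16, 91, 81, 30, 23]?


Algorithm: bubble sort (with early termination)
Input: [43, 16, 91, 81, 30, 23]
Sorted: [16, 23, 30, 43, 81, 91]

15


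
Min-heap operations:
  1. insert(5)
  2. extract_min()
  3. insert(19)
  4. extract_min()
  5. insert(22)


insert(5) -> [5]
extract_min()->5, []
insert(19) -> [19]
extract_min()->19, []
insert(22) -> [22]

Final heap: [22]


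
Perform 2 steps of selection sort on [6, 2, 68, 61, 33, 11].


Initial: [6, 2, 68, 61, 33, 11]
Step 1: min=2 at 1
  Swap: [2, 6, 68, 61, 33, 11]
Step 2: min=6 at 1
  Swap: [2, 6, 68, 61, 33, 11]

After 2 steps: [2, 6, 68, 61, 33, 11]


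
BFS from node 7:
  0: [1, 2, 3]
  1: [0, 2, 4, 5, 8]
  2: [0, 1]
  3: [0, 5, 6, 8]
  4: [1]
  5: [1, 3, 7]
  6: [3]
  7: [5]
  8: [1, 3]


Visit 7, enqueue [5]
Visit 5, enqueue [1, 3]
Visit 1, enqueue [0, 2, 4, 8]
Visit 3, enqueue [6]
Visit 0, enqueue []
Visit 2, enqueue []
Visit 4, enqueue []
Visit 8, enqueue []
Visit 6, enqueue []

BFS order: [7, 5, 1, 3, 0, 2, 4, 8, 6]


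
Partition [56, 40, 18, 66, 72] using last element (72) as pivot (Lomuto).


Pivot: 72
  56 <= 72: advance i (no swap)
  40 <= 72: advance i (no swap)
  18 <= 72: advance i (no swap)
  66 <= 72: advance i (no swap)
Place pivot at 4: [56, 40, 18, 66, 72]

Partitioned: [56, 40, 18, 66, 72]


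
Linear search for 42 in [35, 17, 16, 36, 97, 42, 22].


i=0: 35!=42
i=1: 17!=42
i=2: 16!=42
i=3: 36!=42
i=4: 97!=42
i=5: 42==42 found!

Found at 5, 6 comps


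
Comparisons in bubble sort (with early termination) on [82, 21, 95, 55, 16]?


Algorithm: bubble sort (with early termination)
Input: [82, 21, 95, 55, 16]
Sorted: [16, 21, 55, 82, 95]

10


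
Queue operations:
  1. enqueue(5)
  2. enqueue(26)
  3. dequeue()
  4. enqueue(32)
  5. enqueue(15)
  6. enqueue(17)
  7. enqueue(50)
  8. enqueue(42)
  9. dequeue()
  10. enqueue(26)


enqueue(5) -> [5]
enqueue(26) -> [5, 26]
dequeue()->5, [26]
enqueue(32) -> [26, 32]
enqueue(15) -> [26, 32, 15]
enqueue(17) -> [26, 32, 15, 17]
enqueue(50) -> [26, 32, 15, 17, 50]
enqueue(42) -> [26, 32, 15, 17, 50, 42]
dequeue()->26, [32, 15, 17, 50, 42]
enqueue(26) -> [32, 15, 17, 50, 42, 26]

Final queue: [32, 15, 17, 50, 42, 26]


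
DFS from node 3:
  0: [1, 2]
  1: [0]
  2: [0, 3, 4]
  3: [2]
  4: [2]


Visit 3, push [2]
Visit 2, push [4, 0]
Visit 0, push [1]
Visit 1, push []
Visit 4, push []

DFS order: [3, 2, 0, 1, 4]


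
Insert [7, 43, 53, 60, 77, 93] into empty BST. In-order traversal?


Insert 7: root
Insert 43: R from 7
Insert 53: R from 7 -> R from 43
Insert 60: R from 7 -> R from 43 -> R from 53
Insert 77: R from 7 -> R from 43 -> R from 53 -> R from 60
Insert 93: R from 7 -> R from 43 -> R from 53 -> R from 60 -> R from 77

In-order: [7, 43, 53, 60, 77, 93]


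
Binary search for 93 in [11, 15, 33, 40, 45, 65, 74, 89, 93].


Step 1: lo=0, hi=8, mid=4, val=45
Step 2: lo=5, hi=8, mid=6, val=74
Step 3: lo=7, hi=8, mid=7, val=89
Step 4: lo=8, hi=8, mid=8, val=93

Found at index 8


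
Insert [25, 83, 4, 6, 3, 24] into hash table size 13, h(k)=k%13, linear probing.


Insert 25: h=12 -> slot 12
Insert 83: h=5 -> slot 5
Insert 4: h=4 -> slot 4
Insert 6: h=6 -> slot 6
Insert 3: h=3 -> slot 3
Insert 24: h=11 -> slot 11

Table: [None, None, None, 3, 4, 83, 6, None, None, None, None, 24, 25]


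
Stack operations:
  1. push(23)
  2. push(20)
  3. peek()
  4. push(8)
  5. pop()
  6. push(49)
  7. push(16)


push(23) -> [23]
push(20) -> [23, 20]
peek()->20
push(8) -> [23, 20, 8]
pop()->8, [23, 20]
push(49) -> [23, 20, 49]
push(16) -> [23, 20, 49, 16]

Final stack: [23, 20, 49, 16]


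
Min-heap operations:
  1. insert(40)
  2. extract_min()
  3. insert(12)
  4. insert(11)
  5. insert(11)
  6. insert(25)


insert(40) -> [40]
extract_min()->40, []
insert(12) -> [12]
insert(11) -> [11, 12]
insert(11) -> [11, 12, 11]
insert(25) -> [11, 12, 11, 25]

Final heap: [11, 12, 11, 25]


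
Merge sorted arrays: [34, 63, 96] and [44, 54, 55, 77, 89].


Take 34 from A
Take 44 from B
Take 54 from B
Take 55 from B
Take 63 from A
Take 77 from B
Take 89 from B

Merged: [34, 44, 54, 55, 63, 77, 89, 96]


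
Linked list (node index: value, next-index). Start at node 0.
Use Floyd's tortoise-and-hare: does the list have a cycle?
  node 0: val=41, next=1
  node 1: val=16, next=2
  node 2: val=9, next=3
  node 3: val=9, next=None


Floyd's tortoise (slow, +1) and hare (fast, +2):
  init: slow=0, fast=0
  step 1: slow=1, fast=2
  step 2: fast 2->3->None, no cycle

Cycle: no


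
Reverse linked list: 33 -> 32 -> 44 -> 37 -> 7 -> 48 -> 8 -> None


Step 1: curr=33, set curr.next=prev(None) | reversed so far: 33
Step 2: curr=32, set curr.next=prev(33) | reversed so far: 32 -> 33
Step 3: curr=44, set curr.next=prev(32) | reversed so far: 44 -> 32 -> 33
Step 4: curr=37, set curr.next=prev(44) | reversed so far: 37 -> 44 -> 32 -> 33
Step 5: curr=7, set curr.next=prev(37) | reversed so far: 7 -> 37 -> 44 -> 32 -> 33
Step 6: curr=48, set curr.next=prev(7) | reversed so far: 48 -> 7 -> 37 -> 44 -> 32 -> 33
Step 7: curr=8, set curr.next=prev(48) | reversed so far: 8 -> 48 -> 7 -> 37 -> 44 -> 32 -> 33

8 -> 48 -> 7 -> 37 -> 44 -> 32 -> 33 -> None


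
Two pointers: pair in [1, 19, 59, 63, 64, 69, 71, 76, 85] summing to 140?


lo=0(1)+hi=8(85)=86
lo=1(19)+hi=8(85)=104
lo=2(59)+hi=8(85)=144
lo=2(59)+hi=7(76)=135
lo=3(63)+hi=7(76)=139
lo=4(64)+hi=7(76)=140

Yes: 64+76=140


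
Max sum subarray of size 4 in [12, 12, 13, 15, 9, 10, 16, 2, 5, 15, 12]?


[0:4]: 52
[1:5]: 49
[2:6]: 47
[3:7]: 50
[4:8]: 37
[5:9]: 33
[6:10]: 38
[7:11]: 34

Max: 52 at [0:4]


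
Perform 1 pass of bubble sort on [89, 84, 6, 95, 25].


Initial: [89, 84, 6, 95, 25]
Pass 1: [84, 6, 89, 25, 95] (3 swaps)

After 1 pass: [84, 6, 89, 25, 95]


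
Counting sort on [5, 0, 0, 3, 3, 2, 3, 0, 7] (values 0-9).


Input: [5, 0, 0, 3, 3, 2, 3, 0, 7]
Counts: [3, 0, 1, 3, 0, 1, 0, 1, 0, 0]

Sorted: [0, 0, 0, 2, 3, 3, 3, 5, 7]


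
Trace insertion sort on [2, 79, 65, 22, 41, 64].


Initial: [2, 79, 65, 22, 41, 64]
Insert 79: [2, 79, 65, 22, 41, 64]
Insert 65: [2, 65, 79, 22, 41, 64]
Insert 22: [2, 22, 65, 79, 41, 64]
Insert 41: [2, 22, 41, 65, 79, 64]
Insert 64: [2, 22, 41, 64, 65, 79]

Sorted: [2, 22, 41, 64, 65, 79]


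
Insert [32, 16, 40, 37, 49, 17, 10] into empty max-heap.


Insert 32: [32]
Insert 16: [32, 16]
Insert 40: [40, 16, 32]
Insert 37: [40, 37, 32, 16]
Insert 49: [49, 40, 32, 16, 37]
Insert 17: [49, 40, 32, 16, 37, 17]
Insert 10: [49, 40, 32, 16, 37, 17, 10]

Final heap: [49, 40, 32, 16, 37, 17, 10]


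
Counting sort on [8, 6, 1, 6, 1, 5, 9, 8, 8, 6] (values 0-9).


Input: [8, 6, 1, 6, 1, 5, 9, 8, 8, 6]
Counts: [0, 2, 0, 0, 0, 1, 3, 0, 3, 1]

Sorted: [1, 1, 5, 6, 6, 6, 8, 8, 8, 9]


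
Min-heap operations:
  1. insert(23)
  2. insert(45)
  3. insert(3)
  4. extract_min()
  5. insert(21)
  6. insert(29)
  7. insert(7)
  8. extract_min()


insert(23) -> [23]
insert(45) -> [23, 45]
insert(3) -> [3, 45, 23]
extract_min()->3, [23, 45]
insert(21) -> [21, 45, 23]
insert(29) -> [21, 29, 23, 45]
insert(7) -> [7, 21, 23, 45, 29]
extract_min()->7, [21, 29, 23, 45]

Final heap: [21, 29, 23, 45]


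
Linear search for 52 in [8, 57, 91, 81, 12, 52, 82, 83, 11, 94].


i=0: 8!=52
i=1: 57!=52
i=2: 91!=52
i=3: 81!=52
i=4: 12!=52
i=5: 52==52 found!

Found at 5, 6 comps


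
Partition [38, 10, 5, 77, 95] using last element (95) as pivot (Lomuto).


Pivot: 95
  38 <= 95: advance i (no swap)
  10 <= 95: advance i (no swap)
  5 <= 95: advance i (no swap)
  77 <= 95: advance i (no swap)
Place pivot at 4: [38, 10, 5, 77, 95]

Partitioned: [38, 10, 5, 77, 95]


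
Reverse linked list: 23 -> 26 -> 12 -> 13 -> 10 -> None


Step 1: curr=23, set curr.next=prev(None) | reversed so far: 23
Step 2: curr=26, set curr.next=prev(23) | reversed so far: 26 -> 23
Step 3: curr=12, set curr.next=prev(26) | reversed so far: 12 -> 26 -> 23
Step 4: curr=13, set curr.next=prev(12) | reversed so far: 13 -> 12 -> 26 -> 23
Step 5: curr=10, set curr.next=prev(13) | reversed so far: 10 -> 13 -> 12 -> 26 -> 23

10 -> 13 -> 12 -> 26 -> 23 -> None


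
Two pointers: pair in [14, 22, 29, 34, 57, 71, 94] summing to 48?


lo=0(14)+hi=6(94)=108
lo=0(14)+hi=5(71)=85
lo=0(14)+hi=4(57)=71
lo=0(14)+hi=3(34)=48

Yes: 14+34=48


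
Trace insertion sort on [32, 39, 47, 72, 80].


Initial: [32, 39, 47, 72, 80]
Insert 39: [32, 39, 47, 72, 80]
Insert 47: [32, 39, 47, 72, 80]
Insert 72: [32, 39, 47, 72, 80]
Insert 80: [32, 39, 47, 72, 80]

Sorted: [32, 39, 47, 72, 80]


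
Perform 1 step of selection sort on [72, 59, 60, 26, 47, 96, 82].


Initial: [72, 59, 60, 26, 47, 96, 82]
Step 1: min=26 at 3
  Swap: [26, 59, 60, 72, 47, 96, 82]

After 1 step: [26, 59, 60, 72, 47, 96, 82]


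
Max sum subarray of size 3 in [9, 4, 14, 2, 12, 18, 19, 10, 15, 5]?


[0:3]: 27
[1:4]: 20
[2:5]: 28
[3:6]: 32
[4:7]: 49
[5:8]: 47
[6:9]: 44
[7:10]: 30

Max: 49 at [4:7]


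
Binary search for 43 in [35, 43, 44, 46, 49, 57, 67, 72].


Step 1: lo=0, hi=7, mid=3, val=46
Step 2: lo=0, hi=2, mid=1, val=43

Found at index 1


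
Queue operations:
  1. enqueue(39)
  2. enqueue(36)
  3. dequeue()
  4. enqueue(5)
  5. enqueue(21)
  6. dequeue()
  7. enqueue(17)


enqueue(39) -> [39]
enqueue(36) -> [39, 36]
dequeue()->39, [36]
enqueue(5) -> [36, 5]
enqueue(21) -> [36, 5, 21]
dequeue()->36, [5, 21]
enqueue(17) -> [5, 21, 17]

Final queue: [5, 21, 17]


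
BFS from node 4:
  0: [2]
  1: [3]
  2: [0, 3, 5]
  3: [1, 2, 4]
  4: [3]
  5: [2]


Visit 4, enqueue [3]
Visit 3, enqueue [1, 2]
Visit 1, enqueue []
Visit 2, enqueue [0, 5]
Visit 0, enqueue []
Visit 5, enqueue []

BFS order: [4, 3, 1, 2, 0, 5]


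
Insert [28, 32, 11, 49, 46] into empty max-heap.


Insert 28: [28]
Insert 32: [32, 28]
Insert 11: [32, 28, 11]
Insert 49: [49, 32, 11, 28]
Insert 46: [49, 46, 11, 28, 32]

Final heap: [49, 46, 11, 28, 32]


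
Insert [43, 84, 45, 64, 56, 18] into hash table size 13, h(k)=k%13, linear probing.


Insert 43: h=4 -> slot 4
Insert 84: h=6 -> slot 6
Insert 45: h=6, 1 probes -> slot 7
Insert 64: h=12 -> slot 12
Insert 56: h=4, 1 probes -> slot 5
Insert 18: h=5, 3 probes -> slot 8

Table: [None, None, None, None, 43, 56, 84, 45, 18, None, None, None, 64]


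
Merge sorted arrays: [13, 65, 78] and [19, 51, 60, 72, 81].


Take 13 from A
Take 19 from B
Take 51 from B
Take 60 from B
Take 65 from A
Take 72 from B
Take 78 from A

Merged: [13, 19, 51, 60, 65, 72, 78, 81]


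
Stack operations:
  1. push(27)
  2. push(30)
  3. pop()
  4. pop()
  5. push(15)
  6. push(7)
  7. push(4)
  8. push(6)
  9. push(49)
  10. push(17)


push(27) -> [27]
push(30) -> [27, 30]
pop()->30, [27]
pop()->27, []
push(15) -> [15]
push(7) -> [15, 7]
push(4) -> [15, 7, 4]
push(6) -> [15, 7, 4, 6]
push(49) -> [15, 7, 4, 6, 49]
push(17) -> [15, 7, 4, 6, 49, 17]

Final stack: [15, 7, 4, 6, 49, 17]


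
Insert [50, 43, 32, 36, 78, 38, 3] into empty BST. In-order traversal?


Insert 50: root
Insert 43: L from 50
Insert 32: L from 50 -> L from 43
Insert 36: L from 50 -> L from 43 -> R from 32
Insert 78: R from 50
Insert 38: L from 50 -> L from 43 -> R from 32 -> R from 36
Insert 3: L from 50 -> L from 43 -> L from 32

In-order: [3, 32, 36, 38, 43, 50, 78]


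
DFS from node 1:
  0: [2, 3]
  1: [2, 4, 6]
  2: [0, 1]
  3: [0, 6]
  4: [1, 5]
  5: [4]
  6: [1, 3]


Visit 1, push [6, 4, 2]
Visit 2, push [0]
Visit 0, push [3]
Visit 3, push [6]
Visit 6, push []
Visit 4, push [5]
Visit 5, push []

DFS order: [1, 2, 0, 3, 6, 4, 5]


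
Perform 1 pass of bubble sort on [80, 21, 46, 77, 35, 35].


Initial: [80, 21, 46, 77, 35, 35]
Pass 1: [21, 46, 77, 35, 35, 80] (5 swaps)

After 1 pass: [21, 46, 77, 35, 35, 80]


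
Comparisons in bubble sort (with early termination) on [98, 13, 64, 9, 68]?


Algorithm: bubble sort (with early termination)
Input: [98, 13, 64, 9, 68]
Sorted: [9, 13, 64, 68, 98]

10


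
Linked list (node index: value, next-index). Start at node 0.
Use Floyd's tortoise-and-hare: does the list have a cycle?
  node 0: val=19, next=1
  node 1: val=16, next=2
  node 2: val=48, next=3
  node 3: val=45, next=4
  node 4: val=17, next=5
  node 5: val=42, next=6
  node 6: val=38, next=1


Floyd's tortoise (slow, +1) and hare (fast, +2):
  init: slow=0, fast=0
  step 1: slow=1, fast=2
  step 2: slow=2, fast=4
  step 3: slow=3, fast=6
  step 4: slow=4, fast=2
  step 5: slow=5, fast=4
  step 6: slow=6, fast=6
  slow == fast at node 6: cycle detected

Cycle: yes


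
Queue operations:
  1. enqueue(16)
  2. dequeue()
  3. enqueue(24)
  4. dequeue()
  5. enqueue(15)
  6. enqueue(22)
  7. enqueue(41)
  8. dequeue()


enqueue(16) -> [16]
dequeue()->16, []
enqueue(24) -> [24]
dequeue()->24, []
enqueue(15) -> [15]
enqueue(22) -> [15, 22]
enqueue(41) -> [15, 22, 41]
dequeue()->15, [22, 41]

Final queue: [22, 41]


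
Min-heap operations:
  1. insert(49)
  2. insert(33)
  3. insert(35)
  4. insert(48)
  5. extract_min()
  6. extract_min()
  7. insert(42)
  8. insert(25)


insert(49) -> [49]
insert(33) -> [33, 49]
insert(35) -> [33, 49, 35]
insert(48) -> [33, 48, 35, 49]
extract_min()->33, [35, 48, 49]
extract_min()->35, [48, 49]
insert(42) -> [42, 49, 48]
insert(25) -> [25, 42, 48, 49]

Final heap: [25, 42, 48, 49]


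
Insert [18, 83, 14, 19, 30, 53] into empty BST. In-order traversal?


Insert 18: root
Insert 83: R from 18
Insert 14: L from 18
Insert 19: R from 18 -> L from 83
Insert 30: R from 18 -> L from 83 -> R from 19
Insert 53: R from 18 -> L from 83 -> R from 19 -> R from 30

In-order: [14, 18, 19, 30, 53, 83]


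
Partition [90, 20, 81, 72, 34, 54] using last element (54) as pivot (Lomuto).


Pivot: 54
  20 <= 54: swap -> [20, 90, 81, 72, 34, 54]
  34 <= 54: swap -> [20, 34, 81, 72, 90, 54]
Place pivot at 2: [20, 34, 54, 72, 90, 81]

Partitioned: [20, 34, 54, 72, 90, 81]


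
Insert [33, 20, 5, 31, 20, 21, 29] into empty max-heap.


Insert 33: [33]
Insert 20: [33, 20]
Insert 5: [33, 20, 5]
Insert 31: [33, 31, 5, 20]
Insert 20: [33, 31, 5, 20, 20]
Insert 21: [33, 31, 21, 20, 20, 5]
Insert 29: [33, 31, 29, 20, 20, 5, 21]

Final heap: [33, 31, 29, 20, 20, 5, 21]


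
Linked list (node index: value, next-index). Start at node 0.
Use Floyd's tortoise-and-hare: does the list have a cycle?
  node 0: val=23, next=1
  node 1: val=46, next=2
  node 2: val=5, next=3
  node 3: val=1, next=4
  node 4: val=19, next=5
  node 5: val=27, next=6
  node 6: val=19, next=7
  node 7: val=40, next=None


Floyd's tortoise (slow, +1) and hare (fast, +2):
  init: slow=0, fast=0
  step 1: slow=1, fast=2
  step 2: slow=2, fast=4
  step 3: slow=3, fast=6
  step 4: fast 6->7->None, no cycle

Cycle: no


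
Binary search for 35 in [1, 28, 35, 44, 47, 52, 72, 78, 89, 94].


Step 1: lo=0, hi=9, mid=4, val=47
Step 2: lo=0, hi=3, mid=1, val=28
Step 3: lo=2, hi=3, mid=2, val=35

Found at index 2


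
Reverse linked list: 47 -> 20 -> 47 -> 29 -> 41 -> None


Step 1: curr=47, set curr.next=prev(None) | reversed so far: 47
Step 2: curr=20, set curr.next=prev(47) | reversed so far: 20 -> 47
Step 3: curr=47, set curr.next=prev(20) | reversed so far: 47 -> 20 -> 47
Step 4: curr=29, set curr.next=prev(47) | reversed so far: 29 -> 47 -> 20 -> 47
Step 5: curr=41, set curr.next=prev(29) | reversed so far: 41 -> 29 -> 47 -> 20 -> 47

41 -> 29 -> 47 -> 20 -> 47 -> None


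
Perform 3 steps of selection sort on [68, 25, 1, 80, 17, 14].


Initial: [68, 25, 1, 80, 17, 14]
Step 1: min=1 at 2
  Swap: [1, 25, 68, 80, 17, 14]
Step 2: min=14 at 5
  Swap: [1, 14, 68, 80, 17, 25]
Step 3: min=17 at 4
  Swap: [1, 14, 17, 80, 68, 25]

After 3 steps: [1, 14, 17, 80, 68, 25]


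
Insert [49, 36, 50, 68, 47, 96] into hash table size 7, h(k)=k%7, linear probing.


Insert 49: h=0 -> slot 0
Insert 36: h=1 -> slot 1
Insert 50: h=1, 1 probes -> slot 2
Insert 68: h=5 -> slot 5
Insert 47: h=5, 1 probes -> slot 6
Insert 96: h=5, 5 probes -> slot 3

Table: [49, 36, 50, 96, None, 68, 47]


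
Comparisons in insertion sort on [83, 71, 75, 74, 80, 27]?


Algorithm: insertion sort
Input: [83, 71, 75, 74, 80, 27]
Sorted: [27, 71, 74, 75, 80, 83]

13


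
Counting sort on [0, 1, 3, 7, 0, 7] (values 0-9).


Input: [0, 1, 3, 7, 0, 7]
Counts: [2, 1, 0, 1, 0, 0, 0, 2, 0, 0]

Sorted: [0, 0, 1, 3, 7, 7]


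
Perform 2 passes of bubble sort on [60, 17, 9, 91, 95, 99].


Initial: [60, 17, 9, 91, 95, 99]
Pass 1: [17, 9, 60, 91, 95, 99] (2 swaps)
Pass 2: [9, 17, 60, 91, 95, 99] (1 swaps)

After 2 passes: [9, 17, 60, 91, 95, 99]


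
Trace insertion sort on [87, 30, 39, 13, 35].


Initial: [87, 30, 39, 13, 35]
Insert 30: [30, 87, 39, 13, 35]
Insert 39: [30, 39, 87, 13, 35]
Insert 13: [13, 30, 39, 87, 35]
Insert 35: [13, 30, 35, 39, 87]

Sorted: [13, 30, 35, 39, 87]


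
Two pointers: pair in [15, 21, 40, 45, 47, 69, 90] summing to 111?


lo=0(15)+hi=6(90)=105
lo=1(21)+hi=6(90)=111

Yes: 21+90=111


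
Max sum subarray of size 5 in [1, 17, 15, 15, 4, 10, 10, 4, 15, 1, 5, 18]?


[0:5]: 52
[1:6]: 61
[2:7]: 54
[3:8]: 43
[4:9]: 43
[5:10]: 40
[6:11]: 35
[7:12]: 43

Max: 61 at [1:6]


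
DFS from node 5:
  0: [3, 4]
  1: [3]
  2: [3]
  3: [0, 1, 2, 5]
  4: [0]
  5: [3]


Visit 5, push [3]
Visit 3, push [2, 1, 0]
Visit 0, push [4]
Visit 4, push []
Visit 1, push []
Visit 2, push []

DFS order: [5, 3, 0, 4, 1, 2]


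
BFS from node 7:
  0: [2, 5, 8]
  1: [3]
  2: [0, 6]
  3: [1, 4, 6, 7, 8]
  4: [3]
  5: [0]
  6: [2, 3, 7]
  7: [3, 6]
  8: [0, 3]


Visit 7, enqueue [3, 6]
Visit 3, enqueue [1, 4, 8]
Visit 6, enqueue [2]
Visit 1, enqueue []
Visit 4, enqueue []
Visit 8, enqueue [0]
Visit 2, enqueue []
Visit 0, enqueue [5]
Visit 5, enqueue []

BFS order: [7, 3, 6, 1, 4, 8, 2, 0, 5]


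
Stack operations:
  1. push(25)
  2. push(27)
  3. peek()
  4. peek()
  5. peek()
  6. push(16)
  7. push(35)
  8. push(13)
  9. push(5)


push(25) -> [25]
push(27) -> [25, 27]
peek()->27
peek()->27
peek()->27
push(16) -> [25, 27, 16]
push(35) -> [25, 27, 16, 35]
push(13) -> [25, 27, 16, 35, 13]
push(5) -> [25, 27, 16, 35, 13, 5]

Final stack: [25, 27, 16, 35, 13, 5]


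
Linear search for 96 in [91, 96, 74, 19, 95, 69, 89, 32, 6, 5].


i=0: 91!=96
i=1: 96==96 found!

Found at 1, 2 comps


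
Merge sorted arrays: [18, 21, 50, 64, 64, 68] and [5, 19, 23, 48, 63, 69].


Take 5 from B
Take 18 from A
Take 19 from B
Take 21 from A
Take 23 from B
Take 48 from B
Take 50 from A
Take 63 from B
Take 64 from A
Take 64 from A
Take 68 from A

Merged: [5, 18, 19, 21, 23, 48, 50, 63, 64, 64, 68, 69]


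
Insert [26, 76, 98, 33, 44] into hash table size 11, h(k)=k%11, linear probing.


Insert 26: h=4 -> slot 4
Insert 76: h=10 -> slot 10
Insert 98: h=10, 1 probes -> slot 0
Insert 33: h=0, 1 probes -> slot 1
Insert 44: h=0, 2 probes -> slot 2

Table: [98, 33, 44, None, 26, None, None, None, None, None, 76]


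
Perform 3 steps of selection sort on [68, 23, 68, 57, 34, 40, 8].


Initial: [68, 23, 68, 57, 34, 40, 8]
Step 1: min=8 at 6
  Swap: [8, 23, 68, 57, 34, 40, 68]
Step 2: min=23 at 1
  Swap: [8, 23, 68, 57, 34, 40, 68]
Step 3: min=34 at 4
  Swap: [8, 23, 34, 57, 68, 40, 68]

After 3 steps: [8, 23, 34, 57, 68, 40, 68]


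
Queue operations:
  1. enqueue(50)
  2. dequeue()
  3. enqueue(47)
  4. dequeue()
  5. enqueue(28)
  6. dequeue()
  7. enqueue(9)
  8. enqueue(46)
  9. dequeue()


enqueue(50) -> [50]
dequeue()->50, []
enqueue(47) -> [47]
dequeue()->47, []
enqueue(28) -> [28]
dequeue()->28, []
enqueue(9) -> [9]
enqueue(46) -> [9, 46]
dequeue()->9, [46]

Final queue: [46]


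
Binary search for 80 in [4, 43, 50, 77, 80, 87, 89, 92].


Step 1: lo=0, hi=7, mid=3, val=77
Step 2: lo=4, hi=7, mid=5, val=87
Step 3: lo=4, hi=4, mid=4, val=80

Found at index 4


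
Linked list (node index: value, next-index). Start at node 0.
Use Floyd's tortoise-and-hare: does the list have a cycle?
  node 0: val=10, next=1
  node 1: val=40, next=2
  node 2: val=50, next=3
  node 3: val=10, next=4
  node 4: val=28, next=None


Floyd's tortoise (slow, +1) and hare (fast, +2):
  init: slow=0, fast=0
  step 1: slow=1, fast=2
  step 2: slow=2, fast=4
  step 3: fast -> None, no cycle

Cycle: no


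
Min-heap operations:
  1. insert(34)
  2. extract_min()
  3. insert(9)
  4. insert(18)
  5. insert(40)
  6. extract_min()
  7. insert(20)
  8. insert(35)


insert(34) -> [34]
extract_min()->34, []
insert(9) -> [9]
insert(18) -> [9, 18]
insert(40) -> [9, 18, 40]
extract_min()->9, [18, 40]
insert(20) -> [18, 40, 20]
insert(35) -> [18, 35, 20, 40]

Final heap: [18, 35, 20, 40]


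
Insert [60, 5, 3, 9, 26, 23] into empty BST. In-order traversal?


Insert 60: root
Insert 5: L from 60
Insert 3: L from 60 -> L from 5
Insert 9: L from 60 -> R from 5
Insert 26: L from 60 -> R from 5 -> R from 9
Insert 23: L from 60 -> R from 5 -> R from 9 -> L from 26

In-order: [3, 5, 9, 23, 26, 60]


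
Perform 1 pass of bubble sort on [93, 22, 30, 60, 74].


Initial: [93, 22, 30, 60, 74]
Pass 1: [22, 30, 60, 74, 93] (4 swaps)

After 1 pass: [22, 30, 60, 74, 93]


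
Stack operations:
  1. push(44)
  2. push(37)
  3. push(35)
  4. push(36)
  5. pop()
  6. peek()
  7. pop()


push(44) -> [44]
push(37) -> [44, 37]
push(35) -> [44, 37, 35]
push(36) -> [44, 37, 35, 36]
pop()->36, [44, 37, 35]
peek()->35
pop()->35, [44, 37]

Final stack: [44, 37]


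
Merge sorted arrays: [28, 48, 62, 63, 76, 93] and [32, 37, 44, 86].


Take 28 from A
Take 32 from B
Take 37 from B
Take 44 from B
Take 48 from A
Take 62 from A
Take 63 from A
Take 76 from A
Take 86 from B

Merged: [28, 32, 37, 44, 48, 62, 63, 76, 86, 93]


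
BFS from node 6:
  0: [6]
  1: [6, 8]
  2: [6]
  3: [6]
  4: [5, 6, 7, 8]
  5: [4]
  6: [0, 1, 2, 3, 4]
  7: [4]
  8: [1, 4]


Visit 6, enqueue [0, 1, 2, 3, 4]
Visit 0, enqueue []
Visit 1, enqueue [8]
Visit 2, enqueue []
Visit 3, enqueue []
Visit 4, enqueue [5, 7]
Visit 8, enqueue []
Visit 5, enqueue []
Visit 7, enqueue []

BFS order: [6, 0, 1, 2, 3, 4, 8, 5, 7]


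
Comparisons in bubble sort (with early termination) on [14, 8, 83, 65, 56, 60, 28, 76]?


Algorithm: bubble sort (with early termination)
Input: [14, 8, 83, 65, 56, 60, 28, 76]
Sorted: [8, 14, 28, 56, 60, 65, 76, 83]

25


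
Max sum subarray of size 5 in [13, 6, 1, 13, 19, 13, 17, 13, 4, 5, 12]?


[0:5]: 52
[1:6]: 52
[2:7]: 63
[3:8]: 75
[4:9]: 66
[5:10]: 52
[6:11]: 51

Max: 75 at [3:8]


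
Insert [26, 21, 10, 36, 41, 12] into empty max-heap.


Insert 26: [26]
Insert 21: [26, 21]
Insert 10: [26, 21, 10]
Insert 36: [36, 26, 10, 21]
Insert 41: [41, 36, 10, 21, 26]
Insert 12: [41, 36, 12, 21, 26, 10]

Final heap: [41, 36, 12, 21, 26, 10]


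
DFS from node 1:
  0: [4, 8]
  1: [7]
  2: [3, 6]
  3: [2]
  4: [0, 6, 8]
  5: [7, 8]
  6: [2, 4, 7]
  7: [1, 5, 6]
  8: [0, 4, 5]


Visit 1, push [7]
Visit 7, push [6, 5]
Visit 5, push [8]
Visit 8, push [4, 0]
Visit 0, push [4]
Visit 4, push [6]
Visit 6, push [2]
Visit 2, push [3]
Visit 3, push []

DFS order: [1, 7, 5, 8, 0, 4, 6, 2, 3]


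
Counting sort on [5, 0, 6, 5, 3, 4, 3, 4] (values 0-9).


Input: [5, 0, 6, 5, 3, 4, 3, 4]
Counts: [1, 0, 0, 2, 2, 2, 1, 0, 0, 0]

Sorted: [0, 3, 3, 4, 4, 5, 5, 6]


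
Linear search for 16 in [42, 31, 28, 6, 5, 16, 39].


i=0: 42!=16
i=1: 31!=16
i=2: 28!=16
i=3: 6!=16
i=4: 5!=16
i=5: 16==16 found!

Found at 5, 6 comps


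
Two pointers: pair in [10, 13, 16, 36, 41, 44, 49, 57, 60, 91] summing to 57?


lo=0(10)+hi=9(91)=101
lo=0(10)+hi=8(60)=70
lo=0(10)+hi=7(57)=67
lo=0(10)+hi=6(49)=59
lo=0(10)+hi=5(44)=54
lo=1(13)+hi=5(44)=57

Yes: 13+44=57


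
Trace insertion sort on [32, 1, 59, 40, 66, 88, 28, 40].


Initial: [32, 1, 59, 40, 66, 88, 28, 40]
Insert 1: [1, 32, 59, 40, 66, 88, 28, 40]
Insert 59: [1, 32, 59, 40, 66, 88, 28, 40]
Insert 40: [1, 32, 40, 59, 66, 88, 28, 40]
Insert 66: [1, 32, 40, 59, 66, 88, 28, 40]
Insert 88: [1, 32, 40, 59, 66, 88, 28, 40]
Insert 28: [1, 28, 32, 40, 59, 66, 88, 40]
Insert 40: [1, 28, 32, 40, 40, 59, 66, 88]

Sorted: [1, 28, 32, 40, 40, 59, 66, 88]


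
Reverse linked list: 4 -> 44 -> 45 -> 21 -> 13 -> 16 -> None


Step 1: curr=4, set curr.next=prev(None) | reversed so far: 4
Step 2: curr=44, set curr.next=prev(4) | reversed so far: 44 -> 4
Step 3: curr=45, set curr.next=prev(44) | reversed so far: 45 -> 44 -> 4
Step 4: curr=21, set curr.next=prev(45) | reversed so far: 21 -> 45 -> 44 -> 4
Step 5: curr=13, set curr.next=prev(21) | reversed so far: 13 -> 21 -> 45 -> 44 -> 4
Step 6: curr=16, set curr.next=prev(13) | reversed so far: 16 -> 13 -> 21 -> 45 -> 44 -> 4

16 -> 13 -> 21 -> 45 -> 44 -> 4 -> None


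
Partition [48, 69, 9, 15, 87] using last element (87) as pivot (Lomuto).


Pivot: 87
  48 <= 87: advance i (no swap)
  69 <= 87: advance i (no swap)
  9 <= 87: advance i (no swap)
  15 <= 87: advance i (no swap)
Place pivot at 4: [48, 69, 9, 15, 87]

Partitioned: [48, 69, 9, 15, 87]


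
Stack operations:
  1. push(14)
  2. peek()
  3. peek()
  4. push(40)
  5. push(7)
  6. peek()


push(14) -> [14]
peek()->14
peek()->14
push(40) -> [14, 40]
push(7) -> [14, 40, 7]
peek()->7

Final stack: [14, 40, 7]


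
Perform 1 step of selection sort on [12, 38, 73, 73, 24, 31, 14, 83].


Initial: [12, 38, 73, 73, 24, 31, 14, 83]
Step 1: min=12 at 0
  Swap: [12, 38, 73, 73, 24, 31, 14, 83]

After 1 step: [12, 38, 73, 73, 24, 31, 14, 83]


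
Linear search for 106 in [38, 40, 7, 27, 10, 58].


i=0: 38!=106
i=1: 40!=106
i=2: 7!=106
i=3: 27!=106
i=4: 10!=106
i=5: 58!=106

Not found, 6 comps


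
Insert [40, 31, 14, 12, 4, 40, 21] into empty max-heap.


Insert 40: [40]
Insert 31: [40, 31]
Insert 14: [40, 31, 14]
Insert 12: [40, 31, 14, 12]
Insert 4: [40, 31, 14, 12, 4]
Insert 40: [40, 31, 40, 12, 4, 14]
Insert 21: [40, 31, 40, 12, 4, 14, 21]

Final heap: [40, 31, 40, 12, 4, 14, 21]


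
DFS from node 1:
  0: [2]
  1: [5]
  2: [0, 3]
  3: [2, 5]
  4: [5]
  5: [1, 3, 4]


Visit 1, push [5]
Visit 5, push [4, 3]
Visit 3, push [2]
Visit 2, push [0]
Visit 0, push []
Visit 4, push []

DFS order: [1, 5, 3, 2, 0, 4]


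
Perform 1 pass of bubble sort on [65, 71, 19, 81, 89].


Initial: [65, 71, 19, 81, 89]
Pass 1: [65, 19, 71, 81, 89] (1 swaps)

After 1 pass: [65, 19, 71, 81, 89]


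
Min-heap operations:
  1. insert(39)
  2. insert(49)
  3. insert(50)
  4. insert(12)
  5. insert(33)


insert(39) -> [39]
insert(49) -> [39, 49]
insert(50) -> [39, 49, 50]
insert(12) -> [12, 39, 50, 49]
insert(33) -> [12, 33, 50, 49, 39]

Final heap: [12, 33, 50, 49, 39]


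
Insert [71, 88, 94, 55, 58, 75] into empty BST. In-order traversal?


Insert 71: root
Insert 88: R from 71
Insert 94: R from 71 -> R from 88
Insert 55: L from 71
Insert 58: L from 71 -> R from 55
Insert 75: R from 71 -> L from 88

In-order: [55, 58, 71, 75, 88, 94]


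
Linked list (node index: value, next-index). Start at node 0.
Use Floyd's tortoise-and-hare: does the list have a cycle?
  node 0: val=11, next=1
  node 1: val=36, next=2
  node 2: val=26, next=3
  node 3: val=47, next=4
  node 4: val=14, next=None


Floyd's tortoise (slow, +1) and hare (fast, +2):
  init: slow=0, fast=0
  step 1: slow=1, fast=2
  step 2: slow=2, fast=4
  step 3: fast -> None, no cycle

Cycle: no


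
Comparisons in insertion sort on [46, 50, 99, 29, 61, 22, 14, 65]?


Algorithm: insertion sort
Input: [46, 50, 99, 29, 61, 22, 14, 65]
Sorted: [14, 22, 29, 46, 50, 61, 65, 99]

20


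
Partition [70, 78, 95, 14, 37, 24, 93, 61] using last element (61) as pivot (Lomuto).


Pivot: 61
  14 <= 61: swap -> [14, 78, 95, 70, 37, 24, 93, 61]
  37 <= 61: swap -> [14, 37, 95, 70, 78, 24, 93, 61]
  24 <= 61: swap -> [14, 37, 24, 70, 78, 95, 93, 61]
Place pivot at 3: [14, 37, 24, 61, 78, 95, 93, 70]

Partitioned: [14, 37, 24, 61, 78, 95, 93, 70]


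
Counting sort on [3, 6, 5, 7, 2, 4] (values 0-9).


Input: [3, 6, 5, 7, 2, 4]
Counts: [0, 0, 1, 1, 1, 1, 1, 1, 0, 0]

Sorted: [2, 3, 4, 5, 6, 7]


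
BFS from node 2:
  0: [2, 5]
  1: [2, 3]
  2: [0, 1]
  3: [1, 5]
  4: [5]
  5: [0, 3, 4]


Visit 2, enqueue [0, 1]
Visit 0, enqueue [5]
Visit 1, enqueue [3]
Visit 5, enqueue [4]
Visit 3, enqueue []
Visit 4, enqueue []

BFS order: [2, 0, 1, 5, 3, 4]


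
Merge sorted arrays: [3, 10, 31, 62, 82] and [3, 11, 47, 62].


Take 3 from A
Take 3 from B
Take 10 from A
Take 11 from B
Take 31 from A
Take 47 from B
Take 62 from A
Take 62 from B

Merged: [3, 3, 10, 11, 31, 47, 62, 62, 82]


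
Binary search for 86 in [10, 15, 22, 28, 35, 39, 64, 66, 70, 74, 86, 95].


Step 1: lo=0, hi=11, mid=5, val=39
Step 2: lo=6, hi=11, mid=8, val=70
Step 3: lo=9, hi=11, mid=10, val=86

Found at index 10


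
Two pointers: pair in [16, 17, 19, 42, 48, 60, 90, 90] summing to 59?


lo=0(16)+hi=7(90)=106
lo=0(16)+hi=6(90)=106
lo=0(16)+hi=5(60)=76
lo=0(16)+hi=4(48)=64
lo=0(16)+hi=3(42)=58
lo=1(17)+hi=3(42)=59

Yes: 17+42=59


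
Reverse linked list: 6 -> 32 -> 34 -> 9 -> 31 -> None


Step 1: curr=6, set curr.next=prev(None) | reversed so far: 6
Step 2: curr=32, set curr.next=prev(6) | reversed so far: 32 -> 6
Step 3: curr=34, set curr.next=prev(32) | reversed so far: 34 -> 32 -> 6
Step 4: curr=9, set curr.next=prev(34) | reversed so far: 9 -> 34 -> 32 -> 6
Step 5: curr=31, set curr.next=prev(9) | reversed so far: 31 -> 9 -> 34 -> 32 -> 6

31 -> 9 -> 34 -> 32 -> 6 -> None


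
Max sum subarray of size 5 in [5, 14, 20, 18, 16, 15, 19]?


[0:5]: 73
[1:6]: 83
[2:7]: 88

Max: 88 at [2:7]


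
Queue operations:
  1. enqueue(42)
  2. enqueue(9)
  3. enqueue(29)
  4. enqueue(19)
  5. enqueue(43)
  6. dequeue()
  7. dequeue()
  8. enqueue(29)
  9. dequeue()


enqueue(42) -> [42]
enqueue(9) -> [42, 9]
enqueue(29) -> [42, 9, 29]
enqueue(19) -> [42, 9, 29, 19]
enqueue(43) -> [42, 9, 29, 19, 43]
dequeue()->42, [9, 29, 19, 43]
dequeue()->9, [29, 19, 43]
enqueue(29) -> [29, 19, 43, 29]
dequeue()->29, [19, 43, 29]

Final queue: [19, 43, 29]


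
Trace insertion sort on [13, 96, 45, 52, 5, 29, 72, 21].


Initial: [13, 96, 45, 52, 5, 29, 72, 21]
Insert 96: [13, 96, 45, 52, 5, 29, 72, 21]
Insert 45: [13, 45, 96, 52, 5, 29, 72, 21]
Insert 52: [13, 45, 52, 96, 5, 29, 72, 21]
Insert 5: [5, 13, 45, 52, 96, 29, 72, 21]
Insert 29: [5, 13, 29, 45, 52, 96, 72, 21]
Insert 72: [5, 13, 29, 45, 52, 72, 96, 21]
Insert 21: [5, 13, 21, 29, 45, 52, 72, 96]

Sorted: [5, 13, 21, 29, 45, 52, 72, 96]


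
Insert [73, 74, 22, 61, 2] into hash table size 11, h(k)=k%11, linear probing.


Insert 73: h=7 -> slot 7
Insert 74: h=8 -> slot 8
Insert 22: h=0 -> slot 0
Insert 61: h=6 -> slot 6
Insert 2: h=2 -> slot 2

Table: [22, None, 2, None, None, None, 61, 73, 74, None, None]


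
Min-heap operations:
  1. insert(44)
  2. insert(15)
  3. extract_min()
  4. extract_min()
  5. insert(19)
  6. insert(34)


insert(44) -> [44]
insert(15) -> [15, 44]
extract_min()->15, [44]
extract_min()->44, []
insert(19) -> [19]
insert(34) -> [19, 34]

Final heap: [19, 34]


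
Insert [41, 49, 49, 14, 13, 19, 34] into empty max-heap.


Insert 41: [41]
Insert 49: [49, 41]
Insert 49: [49, 41, 49]
Insert 14: [49, 41, 49, 14]
Insert 13: [49, 41, 49, 14, 13]
Insert 19: [49, 41, 49, 14, 13, 19]
Insert 34: [49, 41, 49, 14, 13, 19, 34]

Final heap: [49, 41, 49, 14, 13, 19, 34]


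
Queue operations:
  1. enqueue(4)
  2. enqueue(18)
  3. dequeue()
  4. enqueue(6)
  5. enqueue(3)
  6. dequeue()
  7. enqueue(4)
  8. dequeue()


enqueue(4) -> [4]
enqueue(18) -> [4, 18]
dequeue()->4, [18]
enqueue(6) -> [18, 6]
enqueue(3) -> [18, 6, 3]
dequeue()->18, [6, 3]
enqueue(4) -> [6, 3, 4]
dequeue()->6, [3, 4]

Final queue: [3, 4]
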